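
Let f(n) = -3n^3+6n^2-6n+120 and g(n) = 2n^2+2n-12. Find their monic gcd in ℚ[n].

1

Repeated division with remainder:
  -3n^3+6n^2-6n+120 = (-(3/2)n+9/2)(2n^2+2n-12) + (-33n+174)
  2n^2+2n-12 = (-(2/33)n-46/121)(-33n+174) + (6552/121)
  -33n+174 = (-(1331/2184)n+3509/1092)(6552/121) + (0)
The last nonzero remainder is the constant 6552/121, so the polynomials are coprime and gcd = 1.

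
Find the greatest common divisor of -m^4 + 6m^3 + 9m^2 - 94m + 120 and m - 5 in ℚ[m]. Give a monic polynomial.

m - 5

By polynomial division,
  -m^4 + 6m^3 + 9m^2 - 94m + 120 = (-m^3 + m^2 + 14m - 24)(m - 5) + (0)
The last nonzero remainder m - 5 is already monic.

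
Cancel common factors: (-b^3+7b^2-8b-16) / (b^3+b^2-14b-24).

(-b^2+3b+4)/(b^2+5b+6)

By polynomial division,
  -b^3+7b^2-8b-16 = (-1)(b^3+b^2-14b-24) + (8b^2-22b-40)
  b^3+b^2-14b-24 = ((1/8)b+15/32)(8b^2-22b-40) + ((21/16)b-21/4)
  8b^2-22b-40 = ((128/21)b+160/21)((21/16)b-21/4) + (0)
Last nonzero remainder: (21/16)b-21/4. Dividing through by 21/16 gives the monic gcd b-4.
Cancel b-4 from numerator and denominator to get the reduced form.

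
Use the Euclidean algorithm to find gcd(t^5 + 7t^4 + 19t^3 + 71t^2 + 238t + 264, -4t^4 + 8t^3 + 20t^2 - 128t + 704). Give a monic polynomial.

t^3 + 2t^2 + 3t + 44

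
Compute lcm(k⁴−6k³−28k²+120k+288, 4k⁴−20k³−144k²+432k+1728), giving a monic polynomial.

k⁵−3k⁴−46k³+36k²+648k+864

By polynomial division,
  k⁴−6k³−28k²+120k+288 = (1/4)(4k⁴−20k³−144k²+432k+1728) + (−k³+8k²+12k−144)
  4k⁴−20k³−144k²+432k+1728 = (−4k−12)(−k³+8k²+12k−144) + (0)
Last nonzero remainder: −k³+8k²+12k−144. Dividing through by −1 gives the monic gcd k³−8k²−12k+144.
Then lcm(f, g) = f·g / gcd(f, g); expanding and making the result monic gives the answer.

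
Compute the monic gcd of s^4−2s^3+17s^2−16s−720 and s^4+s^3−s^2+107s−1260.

s^3−6s^2+41s−180

Repeated division with remainder:
  s^4−2s^3+17s^2−16s−720 = (s^4+s^3−s^2+107s−1260) + (−3s^3+18s^2−123s+540)
  s^4+s^3−s^2+107s−1260 = (−(1/3)s−7/3)(−3s^3+18s^2−123s+540) + (0)
Last nonzero remainder: −3s^3+18s^2−123s+540. Dividing through by −3 gives the monic gcd s^3−6s^2+41s−180.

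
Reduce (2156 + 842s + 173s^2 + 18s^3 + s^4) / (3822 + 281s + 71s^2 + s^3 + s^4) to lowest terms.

Apply the Euclidean algorithm:
  s^4 + 18s^3 + 173s^2 + 842s + 2156 = (s^4 + s^3 + 71s^2 + 281s + 3822) + (17s^3 + 102s^2 + 561s - 1666)
  s^4 + s^3 + 71s^2 + 281s + 3822 = ((1/17)s - 5/17)(17s^3 + 102s^2 + 561s - 1666) + (68s^2 + 544s + 3332)
  17s^3 + 102s^2 + 561s - 1666 = ((1/4)s - 1/2)(68s^2 + 544s + 3332) + (0)
Last nonzero remainder: 68s^2 + 544s + 3332. Dividing through by 68 gives the monic gcd s^2 + 8s + 49.
Cancel s^2 + 8s + 49 from numerator and denominator to get the reduced form.

(44 + 10s + s^2)/(78 - 7s + s^2)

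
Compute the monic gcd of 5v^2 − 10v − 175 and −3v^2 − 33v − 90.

v + 5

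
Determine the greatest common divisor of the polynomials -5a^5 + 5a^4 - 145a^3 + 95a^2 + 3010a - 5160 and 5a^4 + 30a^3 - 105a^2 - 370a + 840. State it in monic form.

Repeated division with remainder:
  -5a^5 + 5a^4 - 145a^3 + 95a^2 + 3010a - 5160 = (-a + 7)(5a^4 + 30a^3 - 105a^2 - 370a + 840) + (-460a^3 + 460a^2 + 6440a - 11040)
  5a^4 + 30a^3 - 105a^2 - 370a + 840 = (-(1/92)a - 7/92)(-460a^3 + 460a^2 + 6440a - 11040) + (0)
Last nonzero remainder: -460a^3 + 460a^2 + 6440a - 11040. Dividing through by -460 gives the monic gcd a^3 - a^2 - 14a + 24.

a^3 - a^2 - 14a + 24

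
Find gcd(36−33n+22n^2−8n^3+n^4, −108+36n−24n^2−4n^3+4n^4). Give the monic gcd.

−9+6n−4n^2+n^3

Apply the Euclidean algorithm:
  n^4−8n^3+22n^2−33n+36 = (1/4)(4n^4−4n^3−24n^2+36n−108) + (−7n^3+28n^2−42n+63)
  4n^4−4n^3−24n^2+36n−108 = (−(4/7)n−12/7)(−7n^3+28n^2−42n+63) + (0)
Last nonzero remainder: −7n^3+28n^2−42n+63. Dividing through by −7 gives the monic gcd n^3−4n^2+6n−9.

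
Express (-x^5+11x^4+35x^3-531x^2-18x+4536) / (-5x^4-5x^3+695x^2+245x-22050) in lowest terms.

Euclidean algorithm in ℚ[x]:
  -x^5+11x^4+35x^3-531x^2-18x+4536 = ((1/5)x-12/5)(-5x^4-5x^3+695x^2+245x-22050) + (-116x^3+1088x^2+4980x-48384)
  -5x^4-5x^3+695x^2+245x-22050 = ((5/116)x+1505/3364)(-116x^3+1088x^2+4980x-48384) + (-(5390/841)x^2+(86240/841)x-339570/841)
  -116x^3+1088x^2+4980x-48384 = ((48778/2695)x+322944/2695)(-(5390/841)x^2+(86240/841)x-339570/841) + (0)
Last nonzero remainder: -(5390/841)x^2+(86240/841)x-339570/841. Dividing through by -5390/841 gives the monic gcd x^2-16x+63.
Cancel x^2-16x+63 from numerator and denominator to get the reduced form.

(x^3+5x^2-18x-72)/(5x^2+85x+350)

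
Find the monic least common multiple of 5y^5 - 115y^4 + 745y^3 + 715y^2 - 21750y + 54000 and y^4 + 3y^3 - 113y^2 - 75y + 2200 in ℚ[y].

By polynomial division,
  5y^5 - 115y^4 + 745y^3 + 715y^2 - 21750y + 54000 = (5y - 130)(y^4 + 3y^3 - 113y^2 - 75y + 2200) + (1700y^3 - 13600y^2 - 42500y + 340000)
  y^4 + 3y^3 - 113y^2 - 75y + 2200 = ((1/1700)y + 11/1700)(1700y^3 - 13600y^2 - 42500y + 340000) + (0)
Last nonzero remainder: 1700y^3 - 13600y^2 - 42500y + 340000. Dividing through by 1700 gives the monic gcd y^3 - 8y^2 - 25y + 200.
Then lcm(f, g) = f·g / gcd(f, g); expanding and making the result monic gives the answer.

y^6 - 12y^5 - 104y^4 + 1782y^3 - 2777y^2 - 37050y + 118800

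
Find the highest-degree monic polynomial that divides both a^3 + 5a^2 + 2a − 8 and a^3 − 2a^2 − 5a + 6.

Apply the Euclidean algorithm:
  a^3 + 5a^2 + 2a − 8 = (a^3 − 2a^2 − 5a + 6) + (7a^2 + 7a − 14)
  a^3 − 2a^2 − 5a + 6 = ((1/7)a − 3/7)(7a^2 + 7a − 14) + (0)
Last nonzero remainder: 7a^2 + 7a − 14. Dividing through by 7 gives the monic gcd a^2 + a − 2.

a^2 + a − 2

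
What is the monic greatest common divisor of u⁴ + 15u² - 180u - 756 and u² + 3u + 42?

u² + 3u + 42

By polynomial division,
  u⁴ + 15u² - 180u - 756 = (u² - 3u - 18)(u² + 3u + 42) + (0)
The last nonzero remainder u² + 3u + 42 is already monic.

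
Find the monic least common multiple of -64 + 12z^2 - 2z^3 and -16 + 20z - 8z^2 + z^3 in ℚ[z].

128 - 128z + 8z^2 + 28z^3 - 10z^4 + z^5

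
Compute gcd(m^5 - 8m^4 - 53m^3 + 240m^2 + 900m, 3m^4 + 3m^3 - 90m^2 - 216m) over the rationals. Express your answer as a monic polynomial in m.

By polynomial division,
  m^5 - 8m^4 - 53m^3 + 240m^2 + 900m = ((1/3)m - 3)(3m^4 + 3m^3 - 90m^2 - 216m) + (-14m^3 + 42m^2 + 252m)
  3m^4 + 3m^3 - 90m^2 - 216m = (-(3/14)m - 6/7)(-14m^3 + 42m^2 + 252m) + (0)
Last nonzero remainder: -14m^3 + 42m^2 + 252m. Dividing through by -14 gives the monic gcd m^3 - 3m^2 - 18m.

m^3 - 3m^2 - 18m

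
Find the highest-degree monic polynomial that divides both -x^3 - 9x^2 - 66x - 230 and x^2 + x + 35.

1

Apply the Euclidean algorithm:
  -x^3 - 9x^2 - 66x - 230 = (-x - 8)(x^2 + x + 35) + (-23x + 50)
  x^2 + x + 35 = (-(1/23)x - 73/529)(-23x + 50) + (22165/529)
  -23x + 50 = (-(12167/22165)x + 5290/4433)(22165/529) + (0)
The last nonzero remainder is the constant 22165/529, so the polynomials are coprime and gcd = 1.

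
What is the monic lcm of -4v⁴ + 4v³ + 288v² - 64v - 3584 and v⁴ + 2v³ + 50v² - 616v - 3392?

Repeated division with remainder:
  -4v⁴ + 4v³ + 288v² - 64v - 3584 = (-4)(v⁴ + 2v³ + 50v² - 616v - 3392) + (12v³ + 488v² - 2528v - 17152)
  v⁴ + 2v³ + 50v² - 616v - 3392 = ((1/12)v - 29/9)(12v³ + 488v² - 2528v - 17152) + ((16498/9)v² - (65992/9)v - 527936/9)
  12v³ + 488v² - 2528v - 17152 = ((54/8249)v + 2412/8249)((16498/9)v² - (65992/9)v - 527936/9) + (0)
Last nonzero remainder: (16498/9)v² - (65992/9)v - 527936/9. Dividing through by 16498/9 gives the monic gcd v² - 4v - 32.
Then lcm(f, g) = f·g / gcd(f, g); expanding and making the result monic gives the answer.

v⁶ + 5v⁵ + 28v⁴ - 522v³ - 6640v² + 7072v + 94976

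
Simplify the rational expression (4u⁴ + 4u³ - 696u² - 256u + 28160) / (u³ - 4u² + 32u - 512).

(4u³ + 36u² - 408u - 3520)/(u² + 4u + 64)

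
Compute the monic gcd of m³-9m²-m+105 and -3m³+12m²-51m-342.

m+3

Repeated division with remainder:
  m³-9m²-m+105 = (-1/3)(-3m³+12m²-51m-342) + (-5m²-18m-9)
  -3m³+12m²-51m-342 = ((3/5)m-114/25)(-5m²-18m-9) + (-(3192/25)m-9576/25)
  -5m²-18m-9 = ((125/3192)m+25/1064)(-(3192/25)m-9576/25) + (0)
Last nonzero remainder: -(3192/25)m-9576/25. Dividing through by -3192/25 gives the monic gcd m+3.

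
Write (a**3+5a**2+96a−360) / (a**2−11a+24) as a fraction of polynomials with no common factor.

(a**2+8a+120)/(a−8)

Repeated division with remainder:
  a**3+5a**2+96a−360 = (a+16)(a**2−11a+24) + (248a−744)
  a**2−11a+24 = ((1/248)a−1/31)(248a−744) + (0)
Last nonzero remainder: 248a−744. Dividing through by 248 gives the monic gcd a−3.
Cancel a−3 from numerator and denominator to get the reduced form.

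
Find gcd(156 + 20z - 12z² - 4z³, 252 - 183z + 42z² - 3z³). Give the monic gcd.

Euclidean algorithm in ℚ[z]:
  -4z³ - 12z² + 20z + 156 = (4/3)(-3z³ + 42z² - 183z + 252) + (-68z² + 264z - 180)
  -3z³ + 42z² - 183z + 252 = ((3/68)z - 129/289)(-68z² + 264z - 180) + (-(16536/289)z + 49608/289)
  -68z² + 264z - 180 = ((4913/4134)z - 1445/1378)(-(16536/289)z + 49608/289) + (0)
Last nonzero remainder: -(16536/289)z + 49608/289. Dividing through by -16536/289 gives the monic gcd z - 3.

-3 + z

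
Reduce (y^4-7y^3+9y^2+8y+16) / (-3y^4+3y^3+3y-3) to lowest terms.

Repeated division with remainder:
  y^4-7y^3+9y^2+8y+16 = (-1/3)(-3y^4+3y^3+3y-3) + (-6y^3+9y^2+9y+15)
  -3y^4+3y^3+3y-3 = ((1/2)y+1/4)(-6y^3+9y^2+9y+15) + (-(27/4)y^2-(27/4)y-27/4)
  -6y^3+9y^2+9y+15 = ((8/9)y-20/9)(-(27/4)y^2-(27/4)y-27/4) + (0)
Last nonzero remainder: -(27/4)y^2-(27/4)y-27/4. Dividing through by -27/4 gives the monic gcd y^2+y+1.
Cancel y^2+y+1 from numerator and denominator to get the reduced form.

(-y^2+8y-16)/(3y^2-6y+3)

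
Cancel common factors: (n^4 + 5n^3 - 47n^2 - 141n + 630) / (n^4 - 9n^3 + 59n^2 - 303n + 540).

Repeated division with remainder:
  n^4 + 5n^3 - 47n^2 - 141n + 630 = (n^4 - 9n^3 + 59n^2 - 303n + 540) + (14n^3 - 106n^2 + 162n + 90)
  n^4 - 9n^3 + 59n^2 - 303n + 540 = ((1/14)n - 5/49)(14n^3 - 106n^2 + 162n + 90) + ((1794/49)n^2 - (14352/49)n + 26910/49)
  14n^3 - 106n^2 + 162n + 90 = ((343/897)n + 49/299)((1794/49)n^2 - (14352/49)n + 26910/49) + (0)
Last nonzero remainder: (1794/49)n^2 - (14352/49)n + 26910/49. Dividing through by 1794/49 gives the monic gcd n^2 - 8n + 15.
Cancel n^2 - 8n + 15 from numerator and denominator to get the reduced form.

(n^2 + 13n + 42)/(n^2 - n + 36)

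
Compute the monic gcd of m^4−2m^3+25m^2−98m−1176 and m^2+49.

Repeated division with remainder:
  m^4−2m^3+25m^2−98m−1176 = (m^2−2m−24)(m^2+49) + (0)
The last nonzero remainder m^2+49 is already monic.

m^2+49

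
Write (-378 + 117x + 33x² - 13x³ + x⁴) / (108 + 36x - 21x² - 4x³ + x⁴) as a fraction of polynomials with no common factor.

(-7 + x)/(2 + x)

Repeated division with remainder:
  x⁴ - 13x³ + 33x² + 117x - 378 = (x⁴ - 4x³ - 21x² + 36x + 108) + (-9x³ + 54x² + 81x - 486)
  x⁴ - 4x³ - 21x² + 36x + 108 = (-(1/9)x - 2/9)(-9x³ + 54x² + 81x - 486) + (0)
Last nonzero remainder: -9x³ + 54x² + 81x - 486. Dividing through by -9 gives the monic gcd x³ - 6x² - 9x + 54.
Cancel x³ - 6x² - 9x + 54 from numerator and denominator to get the reduced form.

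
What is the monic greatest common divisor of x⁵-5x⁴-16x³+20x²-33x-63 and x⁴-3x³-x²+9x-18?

By polynomial division,
  x⁵-5x⁴-16x³+20x²-33x-63 = (x-2)(x⁴-3x³-x²+9x-18) + (-21x³+9x²+3x-99)
  x⁴-3x³-x²+9x-18 = (-(1/21)x+6/49)(-21x³+9x²+3x-99) + (-(96/49)x²+(192/49)x-288/49)
  -21x³+9x²+3x-99 = ((343/32)x+539/32)(-(96/49)x²+(192/49)x-288/49) + (0)
Last nonzero remainder: -(96/49)x²+(192/49)x-288/49. Dividing through by -96/49 gives the monic gcd x²-2x+3.

x²-2x+3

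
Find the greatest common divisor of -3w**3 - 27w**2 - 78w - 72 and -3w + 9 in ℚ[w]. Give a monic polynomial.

1

By polynomial division,
  -3w**3 - 27w**2 - 78w - 72 = (w**2 + 12w + 62)(-3w + 9) + (-630)
  -3w + 9 = ((1/210)w - 1/70)(-630) + (0)
The last nonzero remainder is the constant -630, so the polynomials are coprime and gcd = 1.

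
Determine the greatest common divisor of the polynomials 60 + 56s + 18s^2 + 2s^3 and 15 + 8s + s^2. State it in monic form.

Apply the Euclidean algorithm:
  2s^3 + 18s^2 + 56s + 60 = (2s + 2)(s^2 + 8s + 15) + (10s + 30)
  s^2 + 8s + 15 = ((1/10)s + 1/2)(10s + 30) + (0)
Last nonzero remainder: 10s + 30. Dividing through by 10 gives the monic gcd s + 3.

3 + s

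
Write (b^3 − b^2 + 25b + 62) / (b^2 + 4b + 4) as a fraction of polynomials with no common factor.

(b^2 − 3b + 31)/(b + 2)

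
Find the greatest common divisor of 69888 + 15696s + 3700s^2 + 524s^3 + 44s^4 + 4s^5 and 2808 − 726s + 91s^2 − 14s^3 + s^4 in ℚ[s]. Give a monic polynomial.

Repeated division with remainder:
  4s^5 + 44s^4 + 524s^3 + 3700s^2 + 15696s + 69888 = (4s + 100)(s^4 − 14s^3 + 91s^2 − 726s + 2808) + (1560s^3 − 2496s^2 + 77064s − 210912)
  s^4 − 14s^3 + 91s^2 − 726s + 2808 = ((1/1560)s − 31/3900)(1560s^3 − 2496s^2 + 77064s − 210912) + ((544/25)s^2 + (544/25)s + 28288/25)
  1560s^3 − 2496s^2 + 77064s − 210912 = ((4875/68)s − 12675/68)((544/25)s^2 + (544/25)s + 28288/25) + (0)
Last nonzero remainder: (544/25)s^2 + (544/25)s + 28288/25. Dividing through by 544/25 gives the monic gcd s^2 + s + 52.

52 + s + s^2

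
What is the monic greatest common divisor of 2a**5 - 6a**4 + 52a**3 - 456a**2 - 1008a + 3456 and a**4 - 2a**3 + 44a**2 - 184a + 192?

Repeated division with remainder:
  2a**5 - 6a**4 + 52a**3 - 456a**2 - 1008a + 3456 = (2a - 2)(a**4 - 2a**3 + 44a**2 - 184a + 192) + (-40a**3 - 1760a + 3840)
  a**4 - 2a**3 + 44a**2 - 184a + 192 = (-(1/40)a + 1/20)(-40a**3 - 1760a + 3840) + (0)
Last nonzero remainder: -40a**3 - 1760a + 3840. Dividing through by -40 gives the monic gcd a**3 + 44a - 96.

a**3 + 44a - 96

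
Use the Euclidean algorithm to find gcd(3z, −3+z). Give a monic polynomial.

1

By polynomial division,
  3z = (3)(z−3) + (9)
  z−3 = ((1/9)z−1/3)(9) + (0)
The last nonzero remainder is the constant 9, so the polynomials are coprime and gcd = 1.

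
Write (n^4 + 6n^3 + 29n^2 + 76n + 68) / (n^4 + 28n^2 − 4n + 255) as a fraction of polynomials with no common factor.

(n^2 + 4n + 4)/(n^2 − 2n + 15)

By polynomial division,
  n^4 + 6n^3 + 29n^2 + 76n + 68 = (n^4 + 28n^2 − 4n + 255) + (6n^3 + n^2 + 80n − 187)
  n^4 + 28n^2 − 4n + 255 = ((1/6)n − 1/36)(6n^3 + n^2 + 80n − 187) + ((529/36)n^2 + (529/18)n + 8993/36)
  6n^3 + n^2 + 80n − 187 = ((216/529)n − 396/529)((529/36)n^2 + (529/18)n + 8993/36) + (0)
Last nonzero remainder: (529/36)n^2 + (529/18)n + 8993/36. Dividing through by 529/36 gives the monic gcd n^2 + 2n + 17.
Cancel n^2 + 2n + 17 from numerator and denominator to get the reduced form.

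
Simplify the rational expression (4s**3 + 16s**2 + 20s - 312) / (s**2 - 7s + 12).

Repeated division with remainder:
  4s**3 + 16s**2 + 20s - 312 = (4s + 44)(s**2 - 7s + 12) + (280s - 840)
  s**2 - 7s + 12 = ((1/280)s - 1/70)(280s - 840) + (0)
Last nonzero remainder: 280s - 840. Dividing through by 280 gives the monic gcd s - 3.
Cancel s - 3 from numerator and denominator to get the reduced form.

(4s**2 + 28s + 104)/(s - 4)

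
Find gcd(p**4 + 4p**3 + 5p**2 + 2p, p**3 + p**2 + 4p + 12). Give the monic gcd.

Euclidean algorithm in ℚ[p]:
  p**4 + 4p**3 + 5p**2 + 2p = (p + 3)(p**3 + p**2 + 4p + 12) + (−2p**2 − 22p − 36)
  p**3 + p**2 + 4p + 12 = (−(1/2)p + 5)(−2p**2 − 22p − 36) + (96p + 192)
  −2p**2 − 22p − 36 = (−(1/48)p − 3/16)(96p + 192) + (0)
Last nonzero remainder: 96p + 192. Dividing through by 96 gives the monic gcd p + 2.

p + 2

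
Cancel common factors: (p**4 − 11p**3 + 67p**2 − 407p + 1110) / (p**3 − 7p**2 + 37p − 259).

(p**2 − 11p + 30)/(p − 7)

Euclidean algorithm in ℚ[p]:
  p**4 − 11p**3 + 67p**2 − 407p + 1110 = (p − 4)(p**3 − 7p**2 + 37p − 259) + (2p**2 + 74)
  p**3 − 7p**2 + 37p − 259 = ((1/2)p − 7/2)(2p**2 + 74) + (0)
Last nonzero remainder: 2p**2 + 74. Dividing through by 2 gives the monic gcd p**2 + 37.
Cancel p**2 + 37 from numerator and denominator to get the reduced form.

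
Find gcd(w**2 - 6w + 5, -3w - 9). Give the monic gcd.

Repeated division with remainder:
  w**2 - 6w + 5 = (-(1/3)w + 3)(-3w - 9) + (32)
  -3w - 9 = (-(3/32)w - 9/32)(32) + (0)
The last nonzero remainder is the constant 32, so the polynomials are coprime and gcd = 1.

1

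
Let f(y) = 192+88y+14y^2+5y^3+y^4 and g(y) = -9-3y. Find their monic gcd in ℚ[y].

3+y

Euclidean algorithm in ℚ[y]:
  y^4+5y^3+14y^2+88y+192 = (-(1/3)y^3-(2/3)y^2-(8/3)y-64/3)(-3y-9) + (0)
Last nonzero remainder: -3y-9. Dividing through by -3 gives the monic gcd y+3.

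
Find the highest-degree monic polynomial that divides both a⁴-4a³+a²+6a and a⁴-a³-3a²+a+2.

a²-a-2

Repeated division with remainder:
  a⁴-4a³+a²+6a = (a⁴-a³-3a²+a+2) + (-3a³+4a²+5a-2)
  a⁴-a³-3a²+a+2 = (-(1/3)a-1/9)(-3a³+4a²+5a-2) + (-(8/9)a²+(8/9)a+16/9)
  -3a³+4a²+5a-2 = ((27/8)a-9/8)(-(8/9)a²+(8/9)a+16/9) + (0)
Last nonzero remainder: -(8/9)a²+(8/9)a+16/9. Dividing through by -8/9 gives the monic gcd a²-a-2.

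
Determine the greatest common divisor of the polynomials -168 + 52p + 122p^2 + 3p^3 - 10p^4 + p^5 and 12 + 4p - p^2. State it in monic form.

Repeated division with remainder:
  p^5 - 10p^4 + 3p^3 + 122p^2 + 52p - 168 = (-p^3 + 6p^2 + 9p - 14)(-p^2 + 4p + 12) + (0)
Last nonzero remainder: -p^2 + 4p + 12. Dividing through by -1 gives the monic gcd p^2 - 4p - 12.

-12 - 4p + p^2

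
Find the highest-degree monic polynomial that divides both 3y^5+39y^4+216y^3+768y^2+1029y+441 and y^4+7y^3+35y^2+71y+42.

Apply the Euclidean algorithm:
  3y^5+39y^4+216y^3+768y^2+1029y+441 = (3y+18)(y^4+7y^3+35y^2+71y+42) + (−15y^3−75y^2−375y−315)
  y^4+7y^3+35y^2+71y+42 = (−(1/15)y−2/15)(−15y^3−75y^2−375y−315) + (0)
Last nonzero remainder: −15y^3−75y^2−375y−315. Dividing through by −15 gives the monic gcd y^3+5y^2+25y+21.

y^3+5y^2+25y+21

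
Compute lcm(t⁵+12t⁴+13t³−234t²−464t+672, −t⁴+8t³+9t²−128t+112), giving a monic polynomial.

t⁶+5t⁵−71t⁴−325t³+1174t²+3920t−4704

Euclidean algorithm in ℚ[t]:
  t⁵+12t⁴+13t³−234t²−464t+672 = (−t−20)(−t⁴+8t³+9t²−128t+112) + (182t³−182t²−2912t+2912)
  −t⁴+8t³+9t²−128t+112 = (−(1/182)t+1/26)(182t³−182t²−2912t+2912) + (0)
Last nonzero remainder: 182t³−182t²−2912t+2912. Dividing through by 182 gives the monic gcd t³−t²−16t+16.
Then lcm(f, g) = f·g / gcd(f, g); expanding and making the result monic gives the answer.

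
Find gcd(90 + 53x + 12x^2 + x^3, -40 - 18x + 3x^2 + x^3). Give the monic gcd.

Apply the Euclidean algorithm:
  x^3 + 12x^2 + 53x + 90 = (x^3 + 3x^2 - 18x - 40) + (9x^2 + 71x + 130)
  x^3 + 3x^2 - 18x - 40 = ((1/9)x - 44/81)(9x^2 + 71x + 130) + ((496/81)x + 2480/81)
  9x^2 + 71x + 130 = ((729/496)x + 1053/248)((496/81)x + 2480/81) + (0)
Last nonzero remainder: (496/81)x + 2480/81. Dividing through by 496/81 gives the monic gcd x + 5.

5 + x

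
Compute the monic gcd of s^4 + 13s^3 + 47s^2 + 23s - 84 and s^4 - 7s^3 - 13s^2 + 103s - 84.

s^2 + 3s - 4

Euclidean algorithm in ℚ[s]:
  s^4 + 13s^3 + 47s^2 + 23s - 84 = (s^4 - 7s^3 - 13s^2 + 103s - 84) + (20s^3 + 60s^2 - 80s)
  s^4 - 7s^3 - 13s^2 + 103s - 84 = ((1/20)s - 1/2)(20s^3 + 60s^2 - 80s) + (21s^2 + 63s - 84)
  20s^3 + 60s^2 - 80s = ((20/21)s)(21s^2 + 63s - 84) + (0)
Last nonzero remainder: 21s^2 + 63s - 84. Dividing through by 21 gives the monic gcd s^2 + 3s - 4.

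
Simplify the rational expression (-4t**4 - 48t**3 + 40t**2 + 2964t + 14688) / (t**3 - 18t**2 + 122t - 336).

Apply the Euclidean algorithm:
  -4t**4 - 48t**3 + 40t**2 + 2964t + 14688 = (-4t - 120)(t**3 - 18t**2 + 122t - 336) + (-1632t**2 + 16260t - 25632)
  t**3 - 18t**2 + 122t - 336 = (-(1/1632)t + 1093/221952)(-1632t**2 + 16260t - 25632) + ((485001/18496)t - 485001/2312)
  -1632t**2 + 16260t - 25632 = (-(10061824/161667)t + 6584576/53889)((485001/18496)t - 485001/2312) + (0)
Last nonzero remainder: (485001/18496)t - 485001/2312. Dividing through by 485001/18496 gives the monic gcd t - 8.
Cancel t - 8 from numerator and denominator to get the reduced form.

(-4t**3 - 80t**2 - 600t - 1836)/(t**2 - 10t + 42)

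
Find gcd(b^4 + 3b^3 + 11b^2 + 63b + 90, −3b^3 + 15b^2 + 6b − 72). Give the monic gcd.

b + 2

By polynomial division,
  b^4 + 3b^3 + 11b^2 + 63b + 90 = (−(1/3)b − 8/3)(−3b^3 + 15b^2 + 6b − 72) + (53b^2 + 55b − 102)
  −3b^3 + 15b^2 + 6b − 72 = (−(3/53)b + 960/2809)(53b^2 + 55b − 102) + (−(52164/2809)b − 104328/2809)
  53b^2 + 55b − 102 = (−(148877/52164)b + 47753/17388)(−(52164/2809)b − 104328/2809) + (0)
Last nonzero remainder: −(52164/2809)b − 104328/2809. Dividing through by −52164/2809 gives the monic gcd b + 2.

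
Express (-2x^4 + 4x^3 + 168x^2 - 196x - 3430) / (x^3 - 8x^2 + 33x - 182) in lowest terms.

(-2x^3 - 10x^2 + 98x + 490)/(x^2 - x + 26)

Repeated division with remainder:
  -2x^4 + 4x^3 + 168x^2 - 196x - 3430 = (-2x - 12)(x^3 - 8x^2 + 33x - 182) + (138x^2 - 164x - 5614)
  x^3 - 8x^2 + 33x - 182 = ((1/138)x - 235/4761)(138x^2 - 164x - 5614) + ((312256/4761)x - 2185792/4761)
  138x^2 - 164x - 5614 = ((328509/156128)x + 1909161/156128)((312256/4761)x - 2185792/4761) + (0)
Last nonzero remainder: (312256/4761)x - 2185792/4761. Dividing through by 312256/4761 gives the monic gcd x - 7.
Cancel x - 7 from numerator and denominator to get the reduced form.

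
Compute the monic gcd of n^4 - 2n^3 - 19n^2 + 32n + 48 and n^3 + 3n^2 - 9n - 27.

n - 3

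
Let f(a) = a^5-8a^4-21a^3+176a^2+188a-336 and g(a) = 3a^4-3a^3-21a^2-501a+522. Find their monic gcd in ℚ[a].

a^2-7a+6

By polynomial division,
  a^5-8a^4-21a^3+176a^2+188a-336 = ((1/3)a-7/3)(3a^4-3a^3-21a^2-501a+522) + (-21a^3+294a^2-1155a+882)
  3a^4-3a^3-21a^2-501a+522 = (-(1/7)a-13/7)(-21a^3+294a^2-1155a+882) + (360a^2-2520a+2160)
  -21a^3+294a^2-1155a+882 = (-(7/120)a+49/120)(360a^2-2520a+2160) + (0)
Last nonzero remainder: 360a^2-2520a+2160. Dividing through by 360 gives the monic gcd a^2-7a+6.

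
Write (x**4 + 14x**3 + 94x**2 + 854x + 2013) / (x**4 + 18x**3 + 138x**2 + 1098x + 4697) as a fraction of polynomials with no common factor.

Apply the Euclidean algorithm:
  x**4 + 14x**3 + 94x**2 + 854x + 2013 = (x**4 + 18x**3 + 138x**2 + 1098x + 4697) + (−4x**3 − 44x**2 − 244x − 2684)
  x**4 + 18x**3 + 138x**2 + 1098x + 4697 = (−(1/4)x − 7/4)(−4x**3 − 44x**2 − 244x − 2684) + (0)
Last nonzero remainder: −4x**3 − 44x**2 − 244x − 2684. Dividing through by −4 gives the monic gcd x**3 + 11x**2 + 61x + 671.
Cancel x**3 + 11x**2 + 61x + 671 from numerator and denominator to get the reduced form.

(x + 3)/(x + 7)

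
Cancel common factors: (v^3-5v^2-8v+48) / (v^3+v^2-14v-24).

(v-4)/(v+2)

By polynomial division,
  v^3-5v^2-8v+48 = (v^3+v^2-14v-24) + (-6v^2+6v+72)
  v^3+v^2-14v-24 = (-(1/6)v-1/3)(-6v^2+6v+72) + (0)
Last nonzero remainder: -6v^2+6v+72. Dividing through by -6 gives the monic gcd v^2-v-12.
Cancel v^2-v-12 from numerator and denominator to get the reduced form.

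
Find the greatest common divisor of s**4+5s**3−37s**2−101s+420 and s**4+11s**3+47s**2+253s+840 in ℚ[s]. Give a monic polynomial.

By polynomial division,
  s**4+5s**3−37s**2−101s+420 = (s**4+11s**3+47s**2+253s+840) + (−6s**3−84s**2−354s−420)
  s**4+11s**3+47s**2+253s+840 = (−(1/6)s+1/2)(−6s**3−84s**2−354s−420) + (30s**2+360s+1050)
  −6s**3−84s**2−354s−420 = (−(1/5)s−2/5)(30s**2+360s+1050) + (0)
Last nonzero remainder: 30s**2+360s+1050. Dividing through by 30 gives the monic gcd s**2+12s+35.

s**2+12s+35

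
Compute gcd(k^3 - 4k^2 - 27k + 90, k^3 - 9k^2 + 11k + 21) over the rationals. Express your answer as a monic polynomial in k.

Repeated division with remainder:
  k^3 - 4k^2 - 27k + 90 = (k^3 - 9k^2 + 11k + 21) + (5k^2 - 38k + 69)
  k^3 - 9k^2 + 11k + 21 = ((1/5)k - 7/25)(5k^2 - 38k + 69) + (-(336/25)k + 1008/25)
  5k^2 - 38k + 69 = (-(125/336)k + 575/336)(-(336/25)k + 1008/25) + (0)
Last nonzero remainder: -(336/25)k + 1008/25. Dividing through by -336/25 gives the monic gcd k - 3.

k - 3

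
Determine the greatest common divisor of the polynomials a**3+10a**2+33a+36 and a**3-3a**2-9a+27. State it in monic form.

a+3

Repeated division with remainder:
  a**3+10a**2+33a+36 = (a**3-3a**2-9a+27) + (13a**2+42a+9)
  a**3-3a**2-9a+27 = ((1/13)a-81/169)(13a**2+42a+9) + ((1764/169)a+5292/169)
  13a**2+42a+9 = ((2197/1764)a+169/588)((1764/169)a+5292/169) + (0)
Last nonzero remainder: (1764/169)a+5292/169. Dividing through by 1764/169 gives the monic gcd a+3.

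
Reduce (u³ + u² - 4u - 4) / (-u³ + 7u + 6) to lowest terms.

By polynomial division,
  u³ + u² - 4u - 4 = (-1)(-u³ + 7u + 6) + (u² + 3u + 2)
  -u³ + 7u + 6 = (-u + 3)(u² + 3u + 2) + (0)
The last nonzero remainder u² + 3u + 2 is already monic.
Cancel u² + 3u + 2 from numerator and denominator to get the reduced form.

(-u + 2)/(u - 3)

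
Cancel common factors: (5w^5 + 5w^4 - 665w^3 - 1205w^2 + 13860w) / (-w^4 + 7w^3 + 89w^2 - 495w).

(-5w^2 - 15w + 140)/(w - 5)

Repeated division with remainder:
  5w^5 + 5w^4 - 665w^3 - 1205w^2 + 13860w = (-5w - 40)(-w^4 + 7w^3 + 89w^2 - 495w) + (60w^3 - 120w^2 - 5940w)
  -w^4 + 7w^3 + 89w^2 - 495w = (-(1/60)w + 1/12)(60w^3 - 120w^2 - 5940w) + (0)
Last nonzero remainder: 60w^3 - 120w^2 - 5940w. Dividing through by 60 gives the monic gcd w^3 - 2w^2 - 99w.
Cancel w^3 - 2w^2 - 99w from numerator and denominator to get the reduced form.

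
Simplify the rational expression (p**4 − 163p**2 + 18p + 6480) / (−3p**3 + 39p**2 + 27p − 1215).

By polynomial division,
  p**4 − 163p**2 + 18p + 6480 = (−(1/3)p − 13/3)(−3p**3 + 39p**2 + 27p − 1215) + (15p**2 − 270p + 1215)
  −3p**3 + 39p**2 + 27p − 1215 = (−(1/5)p − 1)(15p**2 − 270p + 1215) + (0)
Last nonzero remainder: 15p**2 − 270p + 1215. Dividing through by 15 gives the monic gcd p**2 − 18p + 81.
Cancel p**2 − 18p + 81 from numerator and denominator to get the reduced form.

(−p**2 − 18p − 80)/(3p + 15)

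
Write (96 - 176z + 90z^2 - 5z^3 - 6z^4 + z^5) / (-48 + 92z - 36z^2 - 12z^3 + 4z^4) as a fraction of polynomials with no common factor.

(24 - 14z - z^2 + z^3)/(-12 + 8z + 4z^2)

By polynomial division,
  z^5 - 6z^4 - 5z^3 + 90z^2 - 176z + 96 = ((1/4)z - 3/4)(4z^4 - 12z^3 - 36z^2 + 92z - 48) + (-5z^3 + 40z^2 - 95z + 60)
  4z^4 - 12z^3 - 36z^2 + 92z - 48 = (-(4/5)z - 4)(-5z^3 + 40z^2 - 95z + 60) + (48z^2 - 240z + 192)
  -5z^3 + 40z^2 - 95z + 60 = (-(5/48)z + 5/16)(48z^2 - 240z + 192) + (0)
Last nonzero remainder: 48z^2 - 240z + 192. Dividing through by 48 gives the monic gcd z^2 - 5z + 4.
Cancel z^2 - 5z + 4 from numerator and denominator to get the reduced form.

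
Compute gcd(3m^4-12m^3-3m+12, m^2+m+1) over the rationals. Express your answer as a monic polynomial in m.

m^2+m+1

Repeated division with remainder:
  3m^4-12m^3-3m+12 = (3m^2-15m+12)(m^2+m+1) + (0)
The last nonzero remainder m^2+m+1 is already monic.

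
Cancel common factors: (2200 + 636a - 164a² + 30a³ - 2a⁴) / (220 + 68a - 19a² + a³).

Repeated division with remainder:
  -2a⁴ + 30a³ - 164a² + 636a + 2200 = (-2a - 8)(a³ - 19a² + 68a + 220) + (-180a² + 1620a + 3960)
  a³ - 19a² + 68a + 220 = (-(1/180)a + 1/18)(-180a² + 1620a + 3960) + (0)
Last nonzero remainder: -180a² + 1620a + 3960. Dividing through by -180 gives the monic gcd a² - 9a - 22.
Cancel a² - 9a - 22 from numerator and denominator to get the reduced form.

(-100 + 12a - 2a²)/(-10 + a)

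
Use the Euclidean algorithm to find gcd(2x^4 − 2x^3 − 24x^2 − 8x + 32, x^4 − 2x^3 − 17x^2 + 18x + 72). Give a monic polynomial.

x^2 − 2x − 8

By polynomial division,
  2x^4 − 2x^3 − 24x^2 − 8x + 32 = (2)(x^4 − 2x^3 − 17x^2 + 18x + 72) + (2x^3 + 10x^2 − 44x − 112)
  x^4 − 2x^3 − 17x^2 + 18x + 72 = ((1/2)x − 7/2)(2x^3 + 10x^2 − 44x − 112) + (40x^2 − 80x − 320)
  2x^3 + 10x^2 − 44x − 112 = ((1/20)x + 7/20)(40x^2 − 80x − 320) + (0)
Last nonzero remainder: 40x^2 − 80x − 320. Dividing through by 40 gives the monic gcd x^2 − 2x − 8.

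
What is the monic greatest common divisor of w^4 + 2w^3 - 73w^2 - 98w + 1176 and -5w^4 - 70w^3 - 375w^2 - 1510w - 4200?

w^2 + 13w + 42

Euclidean algorithm in ℚ[w]:
  w^4 + 2w^3 - 73w^2 - 98w + 1176 = (-1/5)(-5w^4 - 70w^3 - 375w^2 - 1510w - 4200) + (-12w^3 - 148w^2 - 400w + 336)
  -5w^4 - 70w^3 - 375w^2 - 1510w - 4200 = ((5/12)w + 25/36)(-12w^3 - 148w^2 - 400w + 336) + (-(950/9)w^2 - (12350/9)w - 13300/3)
  -12w^3 - 148w^2 - 400w + 336 = ((54/475)w - 36/475)(-(950/9)w^2 - (12350/9)w - 13300/3) + (0)
Last nonzero remainder: -(950/9)w^2 - (12350/9)w - 13300/3. Dividing through by -950/9 gives the monic gcd w^2 + 13w + 42.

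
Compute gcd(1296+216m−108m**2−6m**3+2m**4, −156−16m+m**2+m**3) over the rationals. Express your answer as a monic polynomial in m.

−6+m

Euclidean algorithm in ℚ[m]:
  2m**4−6m**3−108m**2+216m+1296 = (2m−8)(m**3+m**2−16m−156) + (−68m**2+400m+48)
  m**3+m**2−16m−156 = (−(1/68)m−117/1156)(−68m**2+400m+48) + ((7280/289)m−43680/289)
  −68m**2+400m+48 = (−(4913/1820)m−289/910)((7280/289)m−43680/289) + (0)
Last nonzero remainder: (7280/289)m−43680/289. Dividing through by 7280/289 gives the monic gcd m−6.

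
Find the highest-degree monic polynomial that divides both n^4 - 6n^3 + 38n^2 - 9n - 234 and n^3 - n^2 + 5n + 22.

Repeated division with remainder:
  n^4 - 6n^3 + 38n^2 - 9n - 234 = (n - 5)(n^3 - n^2 + 5n + 22) + (28n^2 - 6n - 124)
  n^3 - n^2 + 5n + 22 = ((1/28)n - 11/392)(28n^2 - 6n - 124) + ((1815/196)n + 1815/98)
  28n^2 - 6n - 124 = ((5488/1815)n - 12152/1815)((1815/196)n + 1815/98) + (0)
Last nonzero remainder: (1815/196)n + 1815/98. Dividing through by 1815/196 gives the monic gcd n + 2.

n + 2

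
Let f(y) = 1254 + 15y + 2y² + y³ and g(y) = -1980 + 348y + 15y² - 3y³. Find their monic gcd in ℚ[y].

Euclidean algorithm in ℚ[y]:
  y³ + 2y² + 15y + 1254 = (-1/3)(-3y³ + 15y² + 348y - 1980) + (7y² + 131y + 594)
  -3y³ + 15y² + 348y - 1980 = (-(3/7)y + 498/49)(7y² + 131y + 594) + (-(35712/49)y - 392832/49)
  7y² + 131y + 594 = (-(343/35712)y - 147/1984)(-(35712/49)y - 392832/49) + (0)
Last nonzero remainder: -(35712/49)y - 392832/49. Dividing through by -35712/49 gives the monic gcd y + 11.

11 + y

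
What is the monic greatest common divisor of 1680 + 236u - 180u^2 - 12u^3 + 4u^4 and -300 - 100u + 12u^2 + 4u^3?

Euclidean algorithm in ℚ[u]:
  4u^4 - 12u^3 - 180u^2 + 236u + 1680 = (u - 6)(4u^3 + 12u^2 - 100u - 300) + (-8u^2 - 64u - 120)
  4u^3 + 12u^2 - 100u - 300 = (-(1/2)u + 5/2)(-8u^2 - 64u - 120) + (0)
Last nonzero remainder: -8u^2 - 64u - 120. Dividing through by -8 gives the monic gcd u^2 + 8u + 15.

15 + 8u + u^2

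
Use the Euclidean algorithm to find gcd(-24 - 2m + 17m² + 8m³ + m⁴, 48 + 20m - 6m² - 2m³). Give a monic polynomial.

8 + 6m + m²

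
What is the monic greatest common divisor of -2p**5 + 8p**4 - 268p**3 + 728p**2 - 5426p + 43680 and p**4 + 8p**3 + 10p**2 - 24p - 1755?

p**3 - p**2 + 19p - 195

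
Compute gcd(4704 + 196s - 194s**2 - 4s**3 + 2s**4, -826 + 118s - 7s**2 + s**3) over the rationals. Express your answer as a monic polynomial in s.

Repeated division with remainder:
  2s**4 - 4s**3 - 194s**2 + 196s + 4704 = (2s + 10)(s**3 - 7s**2 + 118s - 826) + (-360s**2 + 668s + 12964)
  s**3 - 7s**2 + 118s - 826 = (-(1/360)s + 463/32400)(-360s**2 + 668s + 12964) + ((1170169/8100)s - 8191183/8100)
  -360s**2 + 668s + 12964 = (-(2916000/1170169)s - 15001200/1170169)((1170169/8100)s - 8191183/8100) + (0)
Last nonzero remainder: (1170169/8100)s - 8191183/8100. Dividing through by 1170169/8100 gives the monic gcd s - 7.

-7 + s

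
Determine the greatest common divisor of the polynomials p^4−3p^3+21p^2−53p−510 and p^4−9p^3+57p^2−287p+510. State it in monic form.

Euclidean algorithm in ℚ[p]:
  p^4−3p^3+21p^2−53p−510 = (p^4−9p^3+57p^2−287p+510) + (6p^3−36p^2+234p−1020)
  p^4−9p^3+57p^2−287p+510 = ((1/6)p−1/2)(6p^3−36p^2+234p−1020) + (0)
Last nonzero remainder: 6p^3−36p^2+234p−1020. Dividing through by 6 gives the monic gcd p^3−6p^2+39p−170.

p^3−6p^2+39p−170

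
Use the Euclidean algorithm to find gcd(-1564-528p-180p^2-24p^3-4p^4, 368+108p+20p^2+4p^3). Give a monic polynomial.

23+p+p^2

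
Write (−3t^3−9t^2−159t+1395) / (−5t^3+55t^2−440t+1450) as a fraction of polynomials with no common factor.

(3t^2+24t+279)/(5t^2−30t+290)

Apply the Euclidean algorithm:
  −3t^3−9t^2−159t+1395 = (3/5)(−5t^3+55t^2−440t+1450) + (−42t^2+105t+525)
  −5t^3+55t^2−440t+1450 = ((5/42)t−85/84)(−42t^2+105t+525) + (−(1585/4)t+7925/4)
  −42t^2+105t+525 = ((168/1585)t+84/317)(−(1585/4)t+7925/4) + (0)
Last nonzero remainder: −(1585/4)t+7925/4. Dividing through by −1585/4 gives the monic gcd t−5.
Cancel t−5 from numerator and denominator to get the reduced form.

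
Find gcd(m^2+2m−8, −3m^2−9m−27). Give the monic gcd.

Repeated division with remainder:
  m^2+2m−8 = (−1/3)(−3m^2−9m−27) + (−m−17)
  −3m^2−9m−27 = (3m−42)(−m−17) + (−741)
  −m−17 = ((1/741)m+17/741)(−741) + (0)
The last nonzero remainder is the constant −741, so the polynomials are coprime and gcd = 1.

1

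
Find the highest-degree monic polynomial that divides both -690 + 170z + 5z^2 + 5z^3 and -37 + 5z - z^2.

1

Apply the Euclidean algorithm:
  5z^3 + 5z^2 + 170z - 690 = (-5z - 30)(-z^2 + 5z - 37) + (135z - 1800)
  -z^2 + 5z - 37 = (-(1/135)z - 5/81)(135z - 1800) + (-1333/9)
  135z - 1800 = (-(1215/1333)z + 16200/1333)(-1333/9) + (0)
The last nonzero remainder is the constant -1333/9, so the polynomials are coprime and gcd = 1.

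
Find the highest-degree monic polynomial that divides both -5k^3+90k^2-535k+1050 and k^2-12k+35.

k^2-12k+35

Apply the Euclidean algorithm:
  -5k^3+90k^2-535k+1050 = (-5k+30)(k^2-12k+35) + (0)
The last nonzero remainder k^2-12k+35 is already monic.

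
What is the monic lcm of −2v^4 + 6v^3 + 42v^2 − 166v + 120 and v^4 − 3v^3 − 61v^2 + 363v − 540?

v^6 + v^5 − 78v^4 + 134v^3 + 1217v^2 − 3975v + 2700

Euclidean algorithm in ℚ[v]:
  −2v^4 + 6v^3 + 42v^2 − 166v + 120 = (−2)(v^4 − 3v^3 − 61v^2 + 363v − 540) + (−80v^2 + 560v − 960)
  v^4 − 3v^3 − 61v^2 + 363v − 540 = (−(1/80)v^2 − (1/20)v + 9/16)(−80v^2 + 560v − 960) + (0)
Last nonzero remainder: −80v^2 + 560v − 960. Dividing through by −80 gives the monic gcd v^2 − 7v + 12.
Then lcm(f, g) = f·g / gcd(f, g); expanding and making the result monic gives the answer.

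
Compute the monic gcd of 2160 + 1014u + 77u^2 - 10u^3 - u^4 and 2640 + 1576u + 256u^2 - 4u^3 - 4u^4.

-30 - 7u + u^2

By polynomial division,
  -u^4 - 10u^3 + 77u^2 + 1014u + 2160 = (1/4)(-4u^4 - 4u^3 + 256u^2 + 1576u + 2640) + (-9u^3 + 13u^2 + 620u + 1500)
  -4u^4 - 4u^3 + 256u^2 + 1576u + 2640 = ((4/9)u + 88/81)(-9u^3 + 13u^2 + 620u + 1500) + (-(2728/81)u^2 + (19096/81)u + 27280/27)
  -9u^3 + 13u^2 + 620u + 1500 = ((729/2728)u + 2025/1364)(-(2728/81)u^2 + (19096/81)u + 27280/27) + (0)
Last nonzero remainder: -(2728/81)u^2 + (19096/81)u + 27280/27. Dividing through by -2728/81 gives the monic gcd u^2 - 7u - 30.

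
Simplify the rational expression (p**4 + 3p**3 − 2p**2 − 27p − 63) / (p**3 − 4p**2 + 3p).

Euclidean algorithm in ℚ[p]:
  p**4 + 3p**3 − 2p**2 − 27p − 63 = (p + 7)(p**3 − 4p**2 + 3p) + (23p**2 − 48p − 63)
  p**3 − 4p**2 + 3p = ((1/23)p − 44/529)(23p**2 − 48p − 63) + ((924/529)p − 2772/529)
  23p**2 − 48p − 63 = ((12167/924)p + 529/44)((924/529)p − 2772/529) + (0)
Last nonzero remainder: (924/529)p − 2772/529. Dividing through by 924/529 gives the monic gcd p − 3.
Cancel p − 3 from numerator and denominator to get the reduced form.

(p**3 + 6p**2 + 16p + 21)/(p**2 − p)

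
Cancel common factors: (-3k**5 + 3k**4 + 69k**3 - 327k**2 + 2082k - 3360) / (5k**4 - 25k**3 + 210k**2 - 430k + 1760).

(-3k**3 + 117k - 210)/(5k**2 - 20k + 110)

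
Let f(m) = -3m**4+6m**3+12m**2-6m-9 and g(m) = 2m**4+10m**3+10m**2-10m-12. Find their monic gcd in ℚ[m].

m**2-1

Euclidean algorithm in ℚ[m]:
  -3m**4+6m**3+12m**2-6m-9 = (-3/2)(2m**4+10m**3+10m**2-10m-12) + (21m**3+27m**2-21m-27)
  2m**4+10m**3+10m**2-10m-12 = ((2/21)m+52/147)(21m**3+27m**2-21m-27) + ((120/49)m**2-120/49)
  21m**3+27m**2-21m-27 = ((343/40)m+441/40)((120/49)m**2-120/49) + (0)
Last nonzero remainder: (120/49)m**2-120/49. Dividing through by 120/49 gives the monic gcd m**2-1.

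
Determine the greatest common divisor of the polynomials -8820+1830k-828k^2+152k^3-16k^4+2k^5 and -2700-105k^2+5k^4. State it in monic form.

Repeated division with remainder:
  2k^5-16k^4+152k^3-828k^2+1830k-8820 = ((2/5)k-16/5)(5k^4-105k^2-2700) + (194k^3-1164k^2+2910k-17460)
  5k^4-105k^2-2700 = ((5/194)k+15/97)(194k^3-1164k^2+2910k-17460) + (0)
Last nonzero remainder: 194k^3-1164k^2+2910k-17460. Dividing through by 194 gives the monic gcd k^3-6k^2+15k-90.

-90+15k-6k^2+k^3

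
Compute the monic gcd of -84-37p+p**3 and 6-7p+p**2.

1

By polynomial division,
  p**3-37p-84 = (p+7)(p**2-7p+6) + (6p-126)
  p**2-7p+6 = ((1/6)p+7/3)(6p-126) + (300)
  6p-126 = ((1/50)p-21/50)(300) + (0)
The last nonzero remainder is the constant 300, so the polynomials are coprime and gcd = 1.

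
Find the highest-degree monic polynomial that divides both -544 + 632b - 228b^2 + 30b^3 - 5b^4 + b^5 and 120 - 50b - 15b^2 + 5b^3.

8 - 6b + b^2

Euclidean algorithm in ℚ[b]:
  b^5 - 5b^4 + 30b^3 - 228b^2 + 632b - 544 = ((1/5)b^2 - (2/5)b + 34/5)(5b^3 - 15b^2 - 50b + 120) + (-170b^2 + 1020b - 1360)
  5b^3 - 15b^2 - 50b + 120 = (-(1/34)b - 3/34)(-170b^2 + 1020b - 1360) + (0)
Last nonzero remainder: -170b^2 + 1020b - 1360. Dividing through by -170 gives the monic gcd b^2 - 6b + 8.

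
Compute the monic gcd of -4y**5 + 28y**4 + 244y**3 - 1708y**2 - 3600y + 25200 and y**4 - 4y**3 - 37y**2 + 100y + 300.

Repeated division with remainder:
  -4y**5 + 28y**4 + 244y**3 - 1708y**2 - 3600y + 25200 = (-4y + 12)(y**4 - 4y**3 - 37y**2 + 100y + 300) + (144y**3 - 864y**2 - 3600y + 21600)
  y**4 - 4y**3 - 37y**2 + 100y + 300 = ((1/144)y + 1/72)(144y**3 - 864y**2 - 3600y + 21600) + (0)
Last nonzero remainder: 144y**3 - 864y**2 - 3600y + 21600. Dividing through by 144 gives the monic gcd y**3 - 6y**2 - 25y + 150.

y**3 - 6y**2 - 25y + 150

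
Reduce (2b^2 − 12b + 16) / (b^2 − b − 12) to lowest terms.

(2b − 4)/(b + 3)

By polynomial division,
  2b^2 − 12b + 16 = (2)(b^2 − b − 12) + (−10b + 40)
  b^2 − b − 12 = (−(1/10)b − 3/10)(−10b + 40) + (0)
Last nonzero remainder: −10b + 40. Dividing through by −10 gives the monic gcd b − 4.
Cancel b − 4 from numerator and denominator to get the reduced form.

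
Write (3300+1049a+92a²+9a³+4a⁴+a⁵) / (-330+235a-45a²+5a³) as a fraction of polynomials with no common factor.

Euclidean algorithm in ℚ[a]:
  a⁵+4a⁴+9a³+92a²+1049a+3300 = ((1/5)a²+(13/5)a+79/5)(5a³-45a²+235a-330) + (258a²-1806a+8514)
  5a³-45a²+235a-330 = ((5/258)a-5/129)(258a²-1806a+8514) + (0)
Last nonzero remainder: 258a²-1806a+8514. Dividing through by 258 gives the monic gcd a²-7a+33.
Cancel a²-7a+33 from numerator and denominator to get the reduced form.

(100+53a+11a²+a³)/(-10+5a)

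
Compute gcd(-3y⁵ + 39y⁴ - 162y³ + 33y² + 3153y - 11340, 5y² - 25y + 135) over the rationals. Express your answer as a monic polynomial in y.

y² - 5y + 27

Repeated division with remainder:
  -3y⁵ + 39y⁴ - 162y³ + 33y² + 3153y - 11340 = (-(3/5)y³ + (24/5)y² + (39/5)y - 84)(5y² - 25y + 135) + (0)
Last nonzero remainder: 5y² - 25y + 135. Dividing through by 5 gives the monic gcd y² - 5y + 27.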